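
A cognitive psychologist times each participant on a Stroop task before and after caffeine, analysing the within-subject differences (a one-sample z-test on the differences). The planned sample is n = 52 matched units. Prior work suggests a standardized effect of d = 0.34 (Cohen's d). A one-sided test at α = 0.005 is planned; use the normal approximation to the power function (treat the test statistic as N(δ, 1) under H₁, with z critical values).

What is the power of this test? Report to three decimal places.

Noncentrality parameter: δ = d·√n = 0.34 × √52 = 2.4518
Critical value for a one-sided test at α = 0.005: z_α = 2.576.
Power = Φ(δ − 2.576) = Φ(-0.124) = 0.4506.

Power ≈ 0.451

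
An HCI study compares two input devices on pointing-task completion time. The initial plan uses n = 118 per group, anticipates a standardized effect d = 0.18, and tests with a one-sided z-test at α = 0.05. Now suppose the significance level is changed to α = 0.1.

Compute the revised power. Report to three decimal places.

Power ≈ 0.540

δ = d·√(n/2) = 0.18 × √(118/2) = 1.3826 (unchanged). New critical value: z_{0.1} = 1.282.
Revised power = Φ(δ − 1.282) = Φ(0.101) = 0.5402.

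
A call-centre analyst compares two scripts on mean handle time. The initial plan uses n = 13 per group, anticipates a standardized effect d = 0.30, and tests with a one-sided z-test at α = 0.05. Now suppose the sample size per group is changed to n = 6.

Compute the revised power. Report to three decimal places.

Power ≈ 0.130

With n = 6 per group: δ = d·√(n/2) = 0.30 × √(6/2) = 0.5196. Critical value z_{0.05} = 1.645.
Revised power = Φ(δ − 1.645) = Φ(-1.125) = 0.1302.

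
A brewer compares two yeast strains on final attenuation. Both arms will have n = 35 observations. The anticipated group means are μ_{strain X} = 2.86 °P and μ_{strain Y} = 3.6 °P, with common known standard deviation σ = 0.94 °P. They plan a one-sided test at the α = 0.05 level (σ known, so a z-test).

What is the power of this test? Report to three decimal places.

Standardized effect: d = |μ_{strain X} − μ_{strain Y}| / σ = |2.86 − 3.6| / 0.94 = 0.7872
Noncentrality parameter: λ = d·√(n/2) = 0.7872 × √(35/2) = 3.2932
Critical value for a one-sided test at α = 0.05: z_α = 1.645.
Power = Φ(λ − 1.645) = Φ(1.648) = 0.9504.

Power ≈ 0.950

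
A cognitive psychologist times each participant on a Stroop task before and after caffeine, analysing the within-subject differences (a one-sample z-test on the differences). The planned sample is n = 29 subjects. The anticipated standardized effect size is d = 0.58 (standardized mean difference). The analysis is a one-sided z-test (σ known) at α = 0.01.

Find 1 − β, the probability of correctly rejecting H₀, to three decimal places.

Noncentrality parameter: δ = d·√n = 0.58 × √29 = 3.1234
Critical value for a one-sided test at α = 0.01: z_α = 2.326.
Power = Φ(δ − 2.326) = Φ(0.797) = 0.7873.

Power ≈ 0.787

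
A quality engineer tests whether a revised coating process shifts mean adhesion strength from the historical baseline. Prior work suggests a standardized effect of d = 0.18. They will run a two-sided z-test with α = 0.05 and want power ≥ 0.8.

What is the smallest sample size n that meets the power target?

Set Φ(δ − 1.960) = 0.8; then δ − 1.960 = Φ⁻¹(0.8) = 0.842, giving δ = 2.802.
(The Φ(−δ − z_{α/2}) term is vanishingly small for δ > 0 and is dropped in the standard sample-size formula.)
δ = d·√n ⇒ n = (δ/d)² = (2.802 / 0.18)² = 242.25.
Rounding up, n = 243.

n = 243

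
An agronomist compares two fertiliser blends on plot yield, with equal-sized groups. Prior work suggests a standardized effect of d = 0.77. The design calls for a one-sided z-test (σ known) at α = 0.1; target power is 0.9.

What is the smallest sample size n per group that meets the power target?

n = 23 per group

For power 0.9 need Φ(δ − z_{0.1}) = 0.9, so δ = z_{0.1} + z_{0.10} = 1.282 + 1.282 = 2.563.
δ = d·√(n/2) ⇒ n = 2(δ/d)² = 2 × (2.563 / 0.77)² = 22.16.
Rounding up, n = 23 per group.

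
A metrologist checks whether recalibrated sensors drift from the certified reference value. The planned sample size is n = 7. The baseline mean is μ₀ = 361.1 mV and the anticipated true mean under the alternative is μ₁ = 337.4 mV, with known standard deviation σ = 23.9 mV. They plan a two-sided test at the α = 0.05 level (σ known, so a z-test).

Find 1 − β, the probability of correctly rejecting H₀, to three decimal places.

Power ≈ 0.747

Standardized effect: d = |μ₁ − μ₀| / σ = |337.4 − 361.1| / 23.9 = 0.9916
Noncentrality parameter: δ = d·√n = 0.9916 × √7 = 2.6236
Two-sided α = 0.05 → critical value z_{0.025} = 1.960.
Power = Φ(δ − 1.960) + Φ(−δ − 1.960) = Φ(0.664) + Φ(-4.584) = 0.7465 + 0.0000 = 0.7465.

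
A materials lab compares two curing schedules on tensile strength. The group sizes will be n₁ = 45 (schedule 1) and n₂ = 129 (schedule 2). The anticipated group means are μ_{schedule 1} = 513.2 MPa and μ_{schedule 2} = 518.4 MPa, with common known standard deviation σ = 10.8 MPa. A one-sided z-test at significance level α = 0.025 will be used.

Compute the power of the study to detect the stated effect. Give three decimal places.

Standardized effect: d = |μ_{schedule 1} − μ_{schedule 2}| / σ = |513.2 − 518.4| / 10.8 = 0.4815
Noncentrality parameter: δ = d / √(1/n₁ + 1/n₂) = 0.4815 / √(1/45 + 1/129) = 2.7810
One-sided α = 0.025 → critical value z_{0.025} = 1.960.
Power = P(Z > 1.960 − δ) = Φ(0.821) = 0.7942.

Power ≈ 0.794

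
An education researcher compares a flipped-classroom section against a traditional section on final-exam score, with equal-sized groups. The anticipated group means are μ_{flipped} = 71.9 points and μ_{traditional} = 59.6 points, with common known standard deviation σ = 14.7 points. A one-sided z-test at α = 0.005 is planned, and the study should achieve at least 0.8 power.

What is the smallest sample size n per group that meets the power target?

Standardized effect: d = |μ_{flipped} − μ_{traditional}| / σ = |71.9 − 59.6| / 14.7 = 0.8367
Set Φ(δ − 2.576) = 0.8; then δ − 2.576 = Φ⁻¹(0.8) = 0.842, giving δ = 3.417.
δ = d·√(n/2) ⇒ n = 2(δ/d)² = 2 × (3.417 / 0.8367)² = 33.36.
Rounding up, n = 34 per group.

n = 34 per group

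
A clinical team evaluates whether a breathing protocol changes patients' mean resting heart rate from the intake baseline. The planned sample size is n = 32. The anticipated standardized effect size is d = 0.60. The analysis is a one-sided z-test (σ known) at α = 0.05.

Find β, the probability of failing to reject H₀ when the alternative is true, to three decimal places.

β ≈ 0.040

Noncentrality parameter: δ = d·√n = 0.60 × √32 = 3.3941
One-sided α = 0.05 → critical value z_{0.05} = 1.645.
Power = P(Z > 1.645 − δ) = Φ(1.749) = 0.9599.
Type II error: β = 1 − power = 1 − 0.9599 = 0.0401.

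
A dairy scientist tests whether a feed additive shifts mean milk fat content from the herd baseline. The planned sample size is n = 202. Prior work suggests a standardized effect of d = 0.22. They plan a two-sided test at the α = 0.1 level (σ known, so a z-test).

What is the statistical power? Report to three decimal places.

Power ≈ 0.931

Noncentrality parameter: δ = d·√n = 0.22 × √202 = 3.1268
Two-sided α = 0.1 → critical value z_{0.05} = 1.645.
Power = Φ(δ − 1.645) + Φ(−δ − 1.645) = Φ(1.482) + Φ(-4.772) = 0.9308 + 0.0000 = 0.9308.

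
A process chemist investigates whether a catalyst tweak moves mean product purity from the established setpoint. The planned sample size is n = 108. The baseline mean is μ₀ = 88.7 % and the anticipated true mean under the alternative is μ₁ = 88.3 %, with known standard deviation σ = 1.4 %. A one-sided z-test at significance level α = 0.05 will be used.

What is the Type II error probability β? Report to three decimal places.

Standardized effect: d = |μ₁ − μ₀| / σ = |88.3 − 88.7| / 1.4 = 0.2857
Noncentrality parameter: δ = d·√n = 0.2857 × √108 = 2.9692
One-sided α = 0.05 → critical value z_{0.05} = 1.645.
Power = P(Z > 1.645 − δ) = Φ(1.324) = 0.9073.
Type II error: β = 1 − power = 1 − 0.9073 = 0.0927.

β ≈ 0.093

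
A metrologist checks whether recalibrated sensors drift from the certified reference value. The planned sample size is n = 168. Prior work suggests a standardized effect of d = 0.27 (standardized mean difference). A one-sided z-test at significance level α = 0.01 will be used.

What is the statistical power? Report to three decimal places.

Noncentrality parameter: δ = d·√n = 0.27 × √168 = 3.4996
One-sided α = 0.01 → critical value z_{0.01} = 2.326.
Power = P(Z > 2.326 − δ) = Φ(1.173) = 0.8797.

Power ≈ 0.880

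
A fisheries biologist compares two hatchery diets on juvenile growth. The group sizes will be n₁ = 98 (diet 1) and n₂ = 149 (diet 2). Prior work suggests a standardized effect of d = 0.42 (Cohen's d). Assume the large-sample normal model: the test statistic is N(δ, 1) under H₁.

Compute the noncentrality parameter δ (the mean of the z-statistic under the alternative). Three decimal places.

δ ≈ 3.229

The noncentrality parameter scales effect size by the design's sample-size factor: δ = d / √(1/n₁ + 1/n₂) = 0.42 / √(1/98 + 1/149) = 3.2293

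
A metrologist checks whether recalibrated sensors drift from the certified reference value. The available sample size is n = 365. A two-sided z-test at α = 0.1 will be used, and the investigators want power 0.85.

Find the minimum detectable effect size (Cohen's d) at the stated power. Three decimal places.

Required noncentrality: δ = z_{0.05} + z_{0.15} = 1.645 + 1.036 = 2.681.
(Lower-tail contribution to power is negligible for δ > 0.)
δ = d·√n ⇒ d = δ/√n = 2.681/√365 = 0.1403.

d ≈ 0.140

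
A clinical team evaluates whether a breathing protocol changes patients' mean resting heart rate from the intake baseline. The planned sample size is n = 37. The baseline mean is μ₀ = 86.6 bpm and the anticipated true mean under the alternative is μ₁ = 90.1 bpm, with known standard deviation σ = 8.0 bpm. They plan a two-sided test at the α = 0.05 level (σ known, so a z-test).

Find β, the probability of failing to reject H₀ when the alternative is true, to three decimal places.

β ≈ 0.242

Standardized effect: d = |μ₁ − μ₀| / σ = |90.1 − 86.6| / 8.0 = 0.4375
Noncentrality parameter: δ = d·√n = 0.4375 × √37 = 2.6612
Critical value for a two-sided test at α = 0.05: z_{α/2} = 1.960.
Power = Φ(δ − 1.960) + Φ(−δ − 1.960) = Φ(0.701) + Φ(-4.621) = 0.7584 + 0.0000 = 0.7584.
Type II error: β = 1 − power = 1 − 0.7584 = 0.2416.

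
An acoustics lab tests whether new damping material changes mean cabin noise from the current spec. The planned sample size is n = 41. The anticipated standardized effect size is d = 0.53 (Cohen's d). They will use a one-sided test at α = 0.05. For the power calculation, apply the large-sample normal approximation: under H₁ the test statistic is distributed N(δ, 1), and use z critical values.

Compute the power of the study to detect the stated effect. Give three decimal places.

Power ≈ 0.960

Noncentrality parameter: δ = d·√n = 0.53 × √41 = 3.3937
One-sided α = 0.05 → critical value z_{0.05} = 1.645.
Power = Φ(δ − 1.645) = Φ(1.749) = 0.9598.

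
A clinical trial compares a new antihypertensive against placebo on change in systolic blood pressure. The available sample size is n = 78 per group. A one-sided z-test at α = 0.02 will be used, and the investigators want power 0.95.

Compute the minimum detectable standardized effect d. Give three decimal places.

Need Φ(δ − 2.054) = 0.95, so δ = 2.054 + 1.645 = 3.699.
δ = d·√(n/2) ⇒ d = δ/√(n/2) = 3.699/√(78/2) = 0.5923.

d ≈ 0.592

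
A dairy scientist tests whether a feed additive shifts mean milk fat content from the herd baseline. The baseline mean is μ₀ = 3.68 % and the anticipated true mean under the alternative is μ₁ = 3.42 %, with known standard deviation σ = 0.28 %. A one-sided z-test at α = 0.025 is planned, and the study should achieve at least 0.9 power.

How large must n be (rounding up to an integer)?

n = 13

Standardized effect: d = |μ₁ − μ₀| / σ = |3.42 − 3.68| / 0.28 = 0.9286
For power 0.9 need Φ(δ − z_{0.025}) = 0.9, so δ = z_{0.025} + z_{0.10} = 1.960 + 1.282 = 3.242.
δ = d·√n ⇒ n = (δ/d)² = (3.242 / 0.9286)² = 12.19.
Round up to the next whole unit.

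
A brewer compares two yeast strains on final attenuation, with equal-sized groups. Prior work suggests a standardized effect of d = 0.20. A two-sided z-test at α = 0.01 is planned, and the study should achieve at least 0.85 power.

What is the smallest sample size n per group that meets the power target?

n = 653 per group

Set Φ(δ − 2.576) = 0.85; then δ − 2.576 = Φ⁻¹(0.85) = 1.036, giving δ = 3.612.
(The Φ(−δ − z_{α/2}) term is vanishingly small for δ > 0 and is dropped in the standard sample-size formula.)
δ = d·√(n/2) ⇒ n = 2(δ/d)² = 2 × (3.612 / 0.20)² = 652.42.
Rounding up, n = 653 per group.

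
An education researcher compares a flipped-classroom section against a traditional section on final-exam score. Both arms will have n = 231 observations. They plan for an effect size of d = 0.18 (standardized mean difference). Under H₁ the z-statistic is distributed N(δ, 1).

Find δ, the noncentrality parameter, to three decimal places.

δ ≈ 1.934

δ = d·√(n/2) = 0.18 × √(231/2) = 1.9345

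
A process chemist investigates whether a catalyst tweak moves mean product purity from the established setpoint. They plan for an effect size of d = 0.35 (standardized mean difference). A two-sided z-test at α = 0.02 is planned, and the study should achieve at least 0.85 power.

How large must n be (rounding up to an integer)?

n = 93

For power 0.85 need Φ(δ − z_{0.01}) = 0.85, so δ = z_{0.01} + z_{0.15} = 2.326 + 1.036 = 3.363.
(Ignoring the negligible lower-tail rejection probability gives the usual closed-form inversion.)
δ = d·√n ⇒ n = (δ/d)² = (3.363 / 0.35)² = 92.31.
Rounding up, n = 93.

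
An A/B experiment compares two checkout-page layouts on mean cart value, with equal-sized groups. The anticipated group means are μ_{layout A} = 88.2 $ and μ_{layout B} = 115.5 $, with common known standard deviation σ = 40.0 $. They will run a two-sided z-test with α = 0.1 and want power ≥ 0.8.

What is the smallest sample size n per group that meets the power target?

n = 27 per group

Standardized effect: d = |μ_{layout A} − μ_{layout B}| / σ = |88.2 − 115.5| / 40.0 = 0.6825
Set Φ(δ − 1.645) = 0.8; then δ − 1.645 = Φ⁻¹(0.8) = 0.842, giving δ = 2.486.
(For δ > 0 the lower-tail rejection region contributes negligibly to power, so the one-term inversion is standard.)
δ = d·√(n/2) ⇒ n = 2(δ/d)² = 2 × (2.486 / 0.6825)² = 26.55.
Rounding up, n = 27 per group.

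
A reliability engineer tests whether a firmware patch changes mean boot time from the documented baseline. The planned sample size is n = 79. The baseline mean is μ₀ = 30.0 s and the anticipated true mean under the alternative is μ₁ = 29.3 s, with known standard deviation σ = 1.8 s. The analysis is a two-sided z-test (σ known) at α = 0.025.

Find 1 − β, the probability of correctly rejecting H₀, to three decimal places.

Standardized effect: d = |μ₁ − μ₀| / σ = |29.3 − 30.0| / 1.8 = 0.3889
Noncentrality parameter: δ = d·√n = 0.3889 × √79 = 3.4565
Two-sided α = 0.025 → critical value z_{0.0125} = 2.241.
Power = Φ(δ − 2.241) + Φ(−δ − 2.241) = Φ(1.215) + Φ(-5.698) = 0.8878 + 0.0000 = 0.8878.

Power ≈ 0.888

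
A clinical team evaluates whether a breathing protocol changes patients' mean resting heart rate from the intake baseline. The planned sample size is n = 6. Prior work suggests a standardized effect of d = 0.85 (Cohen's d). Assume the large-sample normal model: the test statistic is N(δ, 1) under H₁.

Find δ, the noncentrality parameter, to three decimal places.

δ ≈ 2.082

The noncentrality parameter scales effect size by the design's sample-size factor: δ = d·√n = 0.85 × √6 = 2.0821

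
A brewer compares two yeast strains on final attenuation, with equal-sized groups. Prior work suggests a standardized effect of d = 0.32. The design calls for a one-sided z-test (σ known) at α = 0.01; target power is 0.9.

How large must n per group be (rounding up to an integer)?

For power 0.9 need Φ(δ − z_{0.01}) = 0.9, so δ = z_{0.01} + z_{0.10} = 2.326 + 1.282 = 3.608.
δ = d·√(n/2) ⇒ n = 2(δ/d)² = 2 × (3.608 / 0.32)² = 254.24.
Rounding up, n = 255 per group.

n = 255 per group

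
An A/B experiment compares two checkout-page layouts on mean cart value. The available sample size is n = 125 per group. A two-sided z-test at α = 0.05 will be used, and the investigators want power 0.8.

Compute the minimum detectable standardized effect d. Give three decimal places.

d ≈ 0.354

Required noncentrality: δ = z_{0.025} + z_{0.20} = 1.960 + 0.842 = 2.802.
(Lower-tail contribution to power is negligible for δ > 0.)
δ = d·√(n/2) ⇒ d = δ/√(n/2) = 2.802/√(125/2) = 0.3544.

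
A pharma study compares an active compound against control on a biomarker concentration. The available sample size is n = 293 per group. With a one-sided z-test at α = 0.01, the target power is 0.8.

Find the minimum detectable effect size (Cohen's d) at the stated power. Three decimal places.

Required noncentrality: δ = z_{0.01} + z_{0.20} = 2.326 + 0.842 = 3.168.
δ = d·√(n/2) ⇒ d = δ/√(n/2) = 3.168/√(293/2) = 0.2617.

d ≈ 0.262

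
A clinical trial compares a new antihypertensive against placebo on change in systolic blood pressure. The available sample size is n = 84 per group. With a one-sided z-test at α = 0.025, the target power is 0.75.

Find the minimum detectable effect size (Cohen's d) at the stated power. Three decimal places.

Required noncentrality: δ = z_{0.025} + z_{0.25} = 1.960 + 0.674 = 2.634.
δ = d·√(n/2) ⇒ d = δ/√(n/2) = 2.634/√(84/2) = 0.4065.

d ≈ 0.407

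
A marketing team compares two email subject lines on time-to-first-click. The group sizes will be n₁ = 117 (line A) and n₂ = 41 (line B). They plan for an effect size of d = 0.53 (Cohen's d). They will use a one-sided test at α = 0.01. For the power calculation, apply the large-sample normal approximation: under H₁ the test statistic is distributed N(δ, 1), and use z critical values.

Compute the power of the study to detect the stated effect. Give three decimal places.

Noncentrality parameter: δ = d / √(1/n₁ + 1/n₂) = 0.53 / √(1/117 + 1/41) = 2.9203
One-sided α = 0.01 → critical value z_{0.01} = 2.326.
Power = Φ(δ − 2.326) = Φ(0.594) = 0.7237.

Power ≈ 0.724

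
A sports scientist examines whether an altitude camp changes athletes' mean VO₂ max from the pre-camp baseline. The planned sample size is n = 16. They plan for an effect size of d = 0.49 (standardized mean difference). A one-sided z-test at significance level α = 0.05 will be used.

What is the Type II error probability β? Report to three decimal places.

Noncentrality parameter: δ = d·√n = 0.49 × √16 = 1.9600
Critical value for a one-sided test at α = 0.05: z_α = 1.645.
Power = Φ(δ − 1.645) = Φ(0.315) = 0.6237.
Type II error: β = 1 − power = 1 − 0.6237 = 0.3763.

β ≈ 0.376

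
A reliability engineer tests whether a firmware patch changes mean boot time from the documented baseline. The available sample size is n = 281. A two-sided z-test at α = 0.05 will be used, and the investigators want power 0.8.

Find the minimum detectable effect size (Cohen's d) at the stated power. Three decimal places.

Required noncentrality: δ = z_{0.025} + z_{0.20} = 1.960 + 0.842 = 2.802.
(The second rejection-region term Φ(−δ − z_{α/2}) is negligible and dropped.)
δ = d·√n ⇒ d = δ/√n = 2.802/√281 = 0.1671.

d ≈ 0.167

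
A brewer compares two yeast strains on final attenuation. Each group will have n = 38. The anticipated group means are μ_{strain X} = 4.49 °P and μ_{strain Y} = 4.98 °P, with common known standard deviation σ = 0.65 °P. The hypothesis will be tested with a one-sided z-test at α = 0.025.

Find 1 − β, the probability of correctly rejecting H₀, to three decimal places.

Power ≈ 0.908

Standardized effect: d = |μ_{strain X} − μ_{strain Y}| / σ = |4.49 − 4.98| / 0.65 = 0.7538
Noncentrality parameter: δ = d·√(n/2) = 0.7538 × √(38/2) = 3.2859
One-sided α = 0.025 → critical value z_{0.025} = 1.960.
Power = P(Z > 1.960 − δ) = Φ(1.326) = 0.9076.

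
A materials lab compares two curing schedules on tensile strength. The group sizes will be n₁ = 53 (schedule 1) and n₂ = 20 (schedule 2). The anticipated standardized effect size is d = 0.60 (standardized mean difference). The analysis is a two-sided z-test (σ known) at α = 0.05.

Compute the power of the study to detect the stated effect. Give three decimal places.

Noncentrality parameter: δ = d / √(1/n₁ + 1/n₂) = 0.60 / √(1/53 + 1/20) = 2.2864
Critical value for a two-sided test at α = 0.05: z_{α/2} = 1.960.
Power = Φ(δ − 1.960) + Φ(−δ − 1.960) = Φ(0.326) + Φ(-4.246) = 0.6279 + 0.0000 = 0.6279.

Power ≈ 0.628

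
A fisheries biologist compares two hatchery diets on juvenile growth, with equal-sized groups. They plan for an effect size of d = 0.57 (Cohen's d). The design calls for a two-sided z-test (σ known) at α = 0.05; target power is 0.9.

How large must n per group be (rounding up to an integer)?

Set Φ(δ − 1.960) = 0.9; then δ − 1.960 = Φ⁻¹(0.9) = 1.282, giving δ = 3.242.
(For δ > 0 the lower-tail rejection region contributes negligibly to power, so the one-term inversion is standard.)
δ = d·√(n/2) ⇒ n = 2(δ/d)² = 2 × (3.242 / 0.57)² = 64.68.
Round up to the next whole unit.

n = 65 per group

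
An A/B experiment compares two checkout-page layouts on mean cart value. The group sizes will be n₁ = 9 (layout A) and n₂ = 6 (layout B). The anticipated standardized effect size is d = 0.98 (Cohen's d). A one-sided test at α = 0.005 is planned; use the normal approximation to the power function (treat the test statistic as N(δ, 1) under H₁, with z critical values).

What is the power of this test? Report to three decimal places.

Noncentrality parameter: δ = d / √(1/n₁ + 1/n₂) = 0.98 / √(1/9 + 1/6) = 1.8594
Critical value for a one-sided test at α = 0.005: z_α = 2.576.
Power = Φ(δ − 2.576) = Φ(-0.716) = 0.2369.

Power ≈ 0.237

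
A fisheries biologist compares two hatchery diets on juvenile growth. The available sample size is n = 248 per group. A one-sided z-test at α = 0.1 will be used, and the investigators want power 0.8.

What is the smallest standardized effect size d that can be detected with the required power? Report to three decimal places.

Need Φ(δ − 1.282) = 0.8, so δ = 1.282 + 0.842 = 2.123.
δ = d·√(n/2) ⇒ d = δ/√(n/2) = 2.123/√(248/2) = 0.1907.

d ≈ 0.191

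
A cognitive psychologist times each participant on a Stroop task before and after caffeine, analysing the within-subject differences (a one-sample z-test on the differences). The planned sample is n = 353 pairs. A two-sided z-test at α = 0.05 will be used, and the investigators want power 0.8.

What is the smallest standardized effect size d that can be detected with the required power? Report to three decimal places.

Required noncentrality: δ = z_{0.025} + z_{0.20} = 1.960 + 0.842 = 2.802.
(The second rejection-region term Φ(−δ − z_{α/2}) is negligible and dropped.)
δ = d·√n ⇒ d = δ/√n = 2.802/√353 = 0.1491.

d ≈ 0.149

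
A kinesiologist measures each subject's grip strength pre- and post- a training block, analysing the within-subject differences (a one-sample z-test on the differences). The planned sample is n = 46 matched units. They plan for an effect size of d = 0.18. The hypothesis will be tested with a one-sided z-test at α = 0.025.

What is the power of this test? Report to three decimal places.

Noncentrality parameter: λ = d·√n = 0.18 × √46 = 1.2208
Critical value for a one-sided test at α = 0.025: z_α = 1.960.
Power = P(Z > 1.960 − λ) = Φ(-0.739) = 0.2299.

Power ≈ 0.230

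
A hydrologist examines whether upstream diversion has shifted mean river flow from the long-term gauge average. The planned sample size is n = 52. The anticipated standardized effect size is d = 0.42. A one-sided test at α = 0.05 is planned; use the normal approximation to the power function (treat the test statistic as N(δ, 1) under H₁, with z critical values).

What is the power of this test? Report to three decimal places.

Noncentrality parameter: δ = d·√n = 0.42 × √52 = 3.0287
Critical value for a one-sided test at α = 0.05: z_α = 1.645.
Power = P(Z > 1.645 − δ) = Φ(1.384) = 0.9168.

Power ≈ 0.917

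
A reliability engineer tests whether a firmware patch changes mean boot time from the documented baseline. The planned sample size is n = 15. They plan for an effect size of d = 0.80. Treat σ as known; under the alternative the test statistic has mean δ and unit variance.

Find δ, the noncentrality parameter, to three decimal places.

δ = d·√n = 0.80 × √15 = 3.0984

δ ≈ 3.098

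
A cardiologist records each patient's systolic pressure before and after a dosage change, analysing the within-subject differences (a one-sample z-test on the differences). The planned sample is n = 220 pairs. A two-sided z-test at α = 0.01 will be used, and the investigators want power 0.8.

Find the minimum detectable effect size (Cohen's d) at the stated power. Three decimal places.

d ≈ 0.230

Need Φ(δ − 2.576) = 0.8, so δ = 2.576 + 0.842 = 3.417.
(Lower-tail contribution to power is negligible for δ > 0.)
δ = d·√n ⇒ d = δ/√n = 3.417/√220 = 0.2304.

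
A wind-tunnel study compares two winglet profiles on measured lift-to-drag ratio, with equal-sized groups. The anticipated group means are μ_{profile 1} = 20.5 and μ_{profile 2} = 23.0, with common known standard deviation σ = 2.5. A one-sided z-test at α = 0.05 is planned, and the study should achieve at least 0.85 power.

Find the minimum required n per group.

n = 15 per group

Standardized effect: d = |μ_{profile 1} − μ_{profile 2}| / σ = |20.5 − 23.0| / 2.5 = 1.0000
Set Φ(δ − 1.645) = 0.85; then δ − 1.645 = Φ⁻¹(0.85) = 1.036, giving δ = 2.681.
δ = d·√(n/2) ⇒ n = 2(δ/d)² = 2 × (2.681 / 1.0000)² = 14.38.
Round up to the next whole unit.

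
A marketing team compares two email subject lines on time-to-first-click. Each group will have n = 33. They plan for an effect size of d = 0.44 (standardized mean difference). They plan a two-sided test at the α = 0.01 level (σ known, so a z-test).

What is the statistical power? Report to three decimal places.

Power ≈ 0.215

Noncentrality parameter: δ = d·√(n/2) = 0.44 × √(33/2) = 1.7873
Two-sided α = 0.01 → critical value z_{0.005} = 2.576.
Power = Φ(δ − 2.576) + Φ(−δ − 2.576) = Φ(-0.789) + Φ(-4.363) = 0.2152 + 0.0000 = 0.2152.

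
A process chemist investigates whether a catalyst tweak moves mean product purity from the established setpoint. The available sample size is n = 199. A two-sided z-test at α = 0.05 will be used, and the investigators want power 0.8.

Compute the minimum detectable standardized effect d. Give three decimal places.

Need Φ(δ − 1.960) = 0.8, so δ = 1.960 + 0.842 = 2.802.
(The second rejection-region term Φ(−δ − z_{α/2}) is negligible and dropped.)
δ = d·√n ⇒ d = δ/√n = 2.802/√199 = 0.1986.

d ≈ 0.199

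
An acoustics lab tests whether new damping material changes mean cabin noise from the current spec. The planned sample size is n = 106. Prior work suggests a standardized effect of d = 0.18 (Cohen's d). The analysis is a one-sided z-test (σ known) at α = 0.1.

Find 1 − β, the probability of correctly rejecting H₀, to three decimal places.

Power ≈ 0.716

Noncentrality parameter: δ = d·√n = 0.18 × √106 = 1.8532
Critical value for a one-sided test at α = 0.1: z_α = 1.282.
Power = Φ(δ − 1.282) = Φ(0.572) = 0.7162.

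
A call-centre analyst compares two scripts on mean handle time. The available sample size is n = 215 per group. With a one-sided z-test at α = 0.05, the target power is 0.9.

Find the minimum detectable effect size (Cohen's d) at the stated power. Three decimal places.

d ≈ 0.282

Required noncentrality: δ = z_{0.05} + z_{0.10} = 1.645 + 1.282 = 2.926.
δ = d·√(n/2) ⇒ d = δ/√(n/2) = 2.926/√(215/2) = 0.2822.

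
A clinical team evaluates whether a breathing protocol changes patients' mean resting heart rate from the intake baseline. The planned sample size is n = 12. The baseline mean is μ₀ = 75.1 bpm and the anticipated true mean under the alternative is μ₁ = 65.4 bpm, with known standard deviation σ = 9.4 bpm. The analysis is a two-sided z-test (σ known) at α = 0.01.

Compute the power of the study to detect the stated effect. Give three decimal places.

Power ≈ 0.841

Standardized effect: d = |μ₁ − μ₀| / σ = |65.4 − 75.1| / 9.4 = 1.0319
Noncentrality parameter: δ = d·√n = 1.0319 × √12 = 3.5747
Critical value for a two-sided test at α = 0.01: z_{α/2} = 2.576.
Power = Φ(δ − 2.576) + Φ(−δ − 2.576) = Φ(0.999) + Φ(-6.150) = 0.8411 + 0.0000 = 0.8411.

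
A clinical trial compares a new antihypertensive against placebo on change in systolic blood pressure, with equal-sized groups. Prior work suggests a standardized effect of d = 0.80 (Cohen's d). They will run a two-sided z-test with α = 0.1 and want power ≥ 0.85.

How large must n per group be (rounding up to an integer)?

Set Φ(δ − 1.645) = 0.85; then δ − 1.645 = Φ⁻¹(0.85) = 1.036, giving δ = 2.681.
(For δ > 0 the lower-tail rejection region contributes negligibly to power, so the one-term inversion is standard.)
δ = d·√(n/2) ⇒ n = 2(δ/d)² = 2 × (2.681 / 0.80)² = 22.47.
Round up to the next whole unit.

n = 23 per group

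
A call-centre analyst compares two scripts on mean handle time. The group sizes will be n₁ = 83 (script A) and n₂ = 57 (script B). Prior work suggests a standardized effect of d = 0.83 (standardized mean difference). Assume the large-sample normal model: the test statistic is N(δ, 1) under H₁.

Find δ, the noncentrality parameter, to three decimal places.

The noncentrality parameter scales effect size by the design's sample-size factor: δ = d / √(1/n₁ + 1/n₂) = 0.83 / √(1/83 + 1/57) = 4.8249

δ ≈ 4.825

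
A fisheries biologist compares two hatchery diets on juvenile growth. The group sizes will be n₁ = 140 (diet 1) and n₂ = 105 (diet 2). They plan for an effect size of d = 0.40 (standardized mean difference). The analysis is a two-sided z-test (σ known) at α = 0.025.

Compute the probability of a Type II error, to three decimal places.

Noncentrality parameter: δ = d / √(1/n₁ + 1/n₂) = 0.40 / √(1/140 + 1/105) = 3.0984
Two-sided α = 0.025 → critical value z_{0.0125} = 2.241.
Power = Φ(δ − 2.241) + Φ(−δ − 2.241) = Φ(0.857) + Φ(-5.340) = 0.8043 + 0.0000 = 0.8043.
Type II error: β = 1 − power = 1 − 0.8043 = 0.1957.

β ≈ 0.196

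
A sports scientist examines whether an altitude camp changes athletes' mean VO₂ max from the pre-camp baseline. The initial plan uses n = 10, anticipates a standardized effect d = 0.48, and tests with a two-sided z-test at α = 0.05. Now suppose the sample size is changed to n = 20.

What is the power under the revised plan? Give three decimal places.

Power ≈ 0.574

With n = 20: δ = d·√n = 0.48 × √20 = 2.1466. Critical value z_{0.025} = 1.960.
Revised power = Φ(δ − 1.960) + Φ(−δ − 1.960) = Φ(0.187) + Φ(-4.107) = 0.5740 + 0.0000 = 0.5741.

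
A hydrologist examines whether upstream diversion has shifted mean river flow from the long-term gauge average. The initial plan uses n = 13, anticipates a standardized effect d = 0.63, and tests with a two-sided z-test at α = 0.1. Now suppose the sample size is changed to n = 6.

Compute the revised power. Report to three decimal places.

With n = 6: δ = d·√n = 0.63 × √6 = 1.5432. Critical value z_{0.05} = 1.645.
Revised power = Φ(δ − 1.645) + Φ(−δ − 1.645) = Φ(-0.102) + Φ(-3.188) = 0.4595 + 0.0007 = 0.4602.

Power ≈ 0.460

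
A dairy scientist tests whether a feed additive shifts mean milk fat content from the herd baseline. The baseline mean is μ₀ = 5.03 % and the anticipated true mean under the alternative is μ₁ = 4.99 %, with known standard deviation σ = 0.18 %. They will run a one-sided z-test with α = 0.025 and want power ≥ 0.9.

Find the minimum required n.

Standardized effect: d = |μ₁ − μ₀| / σ = |4.99 − 5.03| / 0.18 = 0.2222
Set Φ(δ − 1.960) = 0.9; then δ − 1.960 = Φ⁻¹(0.9) = 1.282, giving δ = 3.242.
δ = d·√n ⇒ n = (δ/d)² = (3.242 / 0.2222)² = 212.78.
Rounding up, n = 213.

n = 213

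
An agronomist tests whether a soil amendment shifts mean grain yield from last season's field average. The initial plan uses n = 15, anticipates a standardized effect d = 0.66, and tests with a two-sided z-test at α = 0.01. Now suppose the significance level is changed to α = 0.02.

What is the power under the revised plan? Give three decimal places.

Power ≈ 0.591

δ = d·√n = 0.66 × √15 = 2.5562 (unchanged). New critical value: z_{0.01} = 2.326.
Revised power = Φ(δ − 2.326) + Φ(−δ − 2.326) = Φ(0.230) + Φ(-4.883) = 0.5909 + 0.0000 = 0.5909.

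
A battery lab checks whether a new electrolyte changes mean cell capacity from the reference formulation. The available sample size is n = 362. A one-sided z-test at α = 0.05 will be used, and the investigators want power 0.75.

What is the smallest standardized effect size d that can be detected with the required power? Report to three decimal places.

Need Φ(δ − 1.645) = 0.75, so δ = 1.645 + 0.674 = 2.319.
δ = d·√n ⇒ d = δ/√n = 2.319/√362 = 0.1219.

d ≈ 0.122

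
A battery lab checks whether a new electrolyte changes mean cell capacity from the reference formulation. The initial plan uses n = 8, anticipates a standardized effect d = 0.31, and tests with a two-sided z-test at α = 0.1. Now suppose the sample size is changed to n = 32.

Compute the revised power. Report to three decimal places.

Power ≈ 0.544

With n = 32: δ = d·√n = 0.31 × √32 = 1.7536. Critical value z_{0.05} = 1.645.
Revised power = Φ(δ − 1.645) + Φ(−δ − 1.645) = Φ(0.109) + Φ(-3.398) = 0.5433 + 0.0003 = 0.5436.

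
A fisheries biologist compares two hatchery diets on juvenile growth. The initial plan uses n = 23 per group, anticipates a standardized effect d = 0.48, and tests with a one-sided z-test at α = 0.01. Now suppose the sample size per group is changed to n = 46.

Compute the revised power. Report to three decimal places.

Power ≈ 0.490

With n = 46 per group: δ = d·√(n/2) = 0.48 × √(46/2) = 2.3020. Critical value z_{0.01} = 2.326.
Revised power = Φ(δ − 2.326) = Φ(-0.024) = 0.4903.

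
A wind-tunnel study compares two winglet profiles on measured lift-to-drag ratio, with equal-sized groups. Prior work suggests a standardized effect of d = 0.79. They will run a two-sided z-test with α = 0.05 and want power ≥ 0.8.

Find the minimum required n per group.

n = 26 per group

For power 0.8 need Φ(δ − z_{0.025}) = 0.8, so δ = z_{0.025} + z_{0.20} = 1.960 + 0.842 = 2.802.
(For δ > 0 the lower-tail rejection region contributes negligibly to power, so the one-term inversion is standard.)
δ = d·√(n/2) ⇒ n = 2(δ/d)² = 2 × (2.802 / 0.79)² = 25.15.
Round up to the next whole unit.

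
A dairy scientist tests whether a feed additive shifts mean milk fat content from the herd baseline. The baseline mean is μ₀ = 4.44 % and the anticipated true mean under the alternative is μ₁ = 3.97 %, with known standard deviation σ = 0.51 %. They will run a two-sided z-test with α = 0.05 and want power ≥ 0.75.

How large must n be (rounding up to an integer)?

Standardized effect: d = |μ₁ − μ₀| / σ = |3.97 − 4.44| / 0.51 = 0.9216
For power 0.75 need Φ(δ − z_{0.025}) = 0.75, so δ = z_{0.025} + z_{0.25} = 1.960 + 0.674 = 2.634.
(For δ > 0 the lower-tail rejection region contributes negligibly to power, so the one-term inversion is standard.)
δ = d·√n ⇒ n = (δ/d)² = (2.634 / 0.9216)² = 8.17.
Rounding up, n = 9.

n = 9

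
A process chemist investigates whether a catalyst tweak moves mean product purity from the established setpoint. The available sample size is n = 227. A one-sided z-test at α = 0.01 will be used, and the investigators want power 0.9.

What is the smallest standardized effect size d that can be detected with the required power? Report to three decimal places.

Required noncentrality: δ = z_{0.01} + z_{0.10} = 2.326 + 1.282 = 3.608.
δ = d·√n ⇒ d = δ/√n = 3.608/√227 = 0.2395.

d ≈ 0.239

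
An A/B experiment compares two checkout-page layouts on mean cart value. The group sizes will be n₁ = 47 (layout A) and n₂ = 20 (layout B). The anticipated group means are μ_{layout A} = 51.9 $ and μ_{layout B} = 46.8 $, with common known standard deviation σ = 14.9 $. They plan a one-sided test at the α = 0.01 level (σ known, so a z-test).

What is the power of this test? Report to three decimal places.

Power ≈ 0.148

Standardized effect: d = |μ_{layout A} − μ_{layout B}| / σ = |51.9 − 46.8| / 14.9 = 0.3423
Noncentrality parameter: λ = d / √(1/n₁ + 1/n₂) = 0.3423 / √(1/47 + 1/20) = 1.2821
Critical value for a one-sided test at α = 0.01: z_α = 2.326.
Power = Φ(λ − 2.326) = Φ(-1.044) = 0.1482.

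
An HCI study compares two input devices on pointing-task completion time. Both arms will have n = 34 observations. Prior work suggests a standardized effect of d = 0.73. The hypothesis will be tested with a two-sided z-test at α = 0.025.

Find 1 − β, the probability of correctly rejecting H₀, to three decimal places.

Power ≈ 0.779

Noncentrality parameter: δ = d·√(n/2) = 0.73 × √(34/2) = 3.0099
Two-sided α = 0.025 → critical value z_{0.0125} = 2.241.
Power = Φ(δ − 2.241) + Φ(−δ − 2.241) = Φ(0.768) + Φ(-5.251) = 0.7789 + 0.0000 = 0.7789.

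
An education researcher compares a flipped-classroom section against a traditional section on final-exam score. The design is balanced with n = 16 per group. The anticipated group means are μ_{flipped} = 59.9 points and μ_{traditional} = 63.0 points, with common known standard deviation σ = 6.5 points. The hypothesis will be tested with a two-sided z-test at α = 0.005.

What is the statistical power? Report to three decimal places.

Standardized effect: d = |μ_{flipped} − μ_{traditional}| / σ = |59.9 − 63.0| / 6.5 = 0.4769
Noncentrality parameter: δ = d·√(n/2) = 0.4769 × √(16/2) = 1.3489
Two-sided α = 0.005 → critical value z_{0.0025} = 2.807.
Power = Φ(δ − 2.807) + Φ(−δ − 2.807) = Φ(-1.458) + Φ(-4.156) = 0.0724 + 0.0000 = 0.0724.

Power ≈ 0.072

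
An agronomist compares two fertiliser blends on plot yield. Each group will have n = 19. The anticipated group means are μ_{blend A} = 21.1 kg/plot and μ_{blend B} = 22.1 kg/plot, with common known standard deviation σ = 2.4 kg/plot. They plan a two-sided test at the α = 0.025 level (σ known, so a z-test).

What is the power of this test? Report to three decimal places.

Power ≈ 0.169

Standardized effect: d = |μ_{blend A} − μ_{blend B}| / σ = |21.1 − 22.1| / 2.4 = 0.4167
Noncentrality parameter: δ = d·√(n/2) = 0.4167 × √(19/2) = 1.2843
Two-sided α = 0.025 → critical value z_{0.0125} = 2.241.
Power = Φ(δ − 2.241) + Φ(−δ − 2.241) = Φ(-0.957) + Φ(-3.526) = 0.1692 + 0.0002 = 0.1695.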